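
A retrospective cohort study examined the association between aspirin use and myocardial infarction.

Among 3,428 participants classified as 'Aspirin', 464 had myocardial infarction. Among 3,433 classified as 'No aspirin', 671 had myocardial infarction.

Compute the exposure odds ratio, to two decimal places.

From the description: a = 464, b = 2964, c = 671, d = 2762.
OR = (a·d)/(b·c) = (464 × 2762) / (2964 × 671) = 1281568 / 1988844 = 0.64438
Exposure is associated with lower odds of myocardial infarction (OR = 0.64 < 1).

0.64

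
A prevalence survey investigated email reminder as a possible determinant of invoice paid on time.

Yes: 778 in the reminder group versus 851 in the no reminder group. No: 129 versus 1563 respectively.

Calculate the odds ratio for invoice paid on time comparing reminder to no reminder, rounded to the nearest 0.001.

From the description: a = 778, b = 129, c = 851, d = 1563.
OR = (a·d)/(b·c) = (778 × 1563) / (129 × 851) = 1216014 / 109779 = 11.07693
The odds of invoice paid on time are about 11.08 times as high in the reminder group.

11.077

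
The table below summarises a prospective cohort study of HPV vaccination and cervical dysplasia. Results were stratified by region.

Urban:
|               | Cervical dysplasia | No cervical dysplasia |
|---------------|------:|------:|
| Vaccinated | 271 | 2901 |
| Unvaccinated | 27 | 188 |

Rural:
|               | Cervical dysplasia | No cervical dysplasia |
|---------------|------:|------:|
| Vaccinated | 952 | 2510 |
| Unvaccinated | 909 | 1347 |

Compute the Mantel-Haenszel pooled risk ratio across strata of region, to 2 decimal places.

RR_MH = Σ(aᵢ·n₀ᵢ/nᵢ) / Σ(cᵢ·n₁ᵢ/nᵢ), with n₁ᵢ = aᵢ+bᵢ (exposed), n₀ᵢ = cᵢ+dᵢ (unexposed), nᵢ = n₁ᵢ+n₀ᵢ.
Stratum 1 (Urban): n₁ = 3172, n₀ = 215, n = 3387; a·n₀/n = 271·215/3387 = 17.2025; c·n₁/n = 27·3172/3387 = 25.2861
Stratum 2 (Rural): n₁ = 3462, n₀ = 2256, n = 5718; a·n₀/n = 952·2256/5718 = 375.6055; c·n₁/n = 909·3462/5718 = 550.3599
RR_MH = (17.2025 + 375.6055) / (25.2861 + 550.3599) = 392.8080 / 575.6460 = 0.68238

0.68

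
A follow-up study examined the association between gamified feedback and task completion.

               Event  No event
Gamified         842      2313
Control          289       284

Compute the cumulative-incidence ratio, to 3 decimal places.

0.529

Cells: a = 842, b = 2313, c = 289, d = 284.
Risk in exposed = 842/3155 = 0.26688; risk in unexposed = 289/573 = 0.50436.
RR = 0.26688 / 0.50436 = 0.52914
The risk is 47% lower among the exposed than among the unexposed.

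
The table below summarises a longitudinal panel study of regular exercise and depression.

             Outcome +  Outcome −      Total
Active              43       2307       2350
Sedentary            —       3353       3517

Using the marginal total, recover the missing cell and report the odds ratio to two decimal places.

The missing cell is in the unexposed row: 3517 − 3353 = 164.
So a = 43, b = 2307, c = 164, d = 3353.
OR = (a·d)/(b·c) = (43 × 3353) / (2307 × 164) = 144179 / 378348 = 0.38108

0.38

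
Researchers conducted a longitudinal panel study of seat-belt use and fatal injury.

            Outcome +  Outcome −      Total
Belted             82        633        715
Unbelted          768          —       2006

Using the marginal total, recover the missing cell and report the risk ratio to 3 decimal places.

The missing cell is in the unexposed row: 2006 − 768 = 1238.
So a = 82, b = 633, c = 768, d = 1238.
RR = [a/(a+b)] / [c/(c+d)] = (82/715) / (768/2006) = 0.11469/0.38285 = 0.29956

0.300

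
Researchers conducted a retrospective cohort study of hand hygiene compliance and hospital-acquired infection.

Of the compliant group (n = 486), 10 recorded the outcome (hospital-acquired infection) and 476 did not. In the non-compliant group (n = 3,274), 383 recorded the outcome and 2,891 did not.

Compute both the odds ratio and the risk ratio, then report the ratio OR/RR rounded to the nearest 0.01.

From the description: a = 10, b = 476, c = 383, d = 2891.
OR = (10·2891)/(476·383) = 28910/182308 = 0.15858
Risk in exposed = 10/486 = 0.02058; risk in unexposed = 383/3274 = 0.11698; RR = 0.17589
OR/RR = 0.15858 / 0.17589 = 0.90157
The outcome is not rare, so the OR lies further from 1 than the RR.

0.90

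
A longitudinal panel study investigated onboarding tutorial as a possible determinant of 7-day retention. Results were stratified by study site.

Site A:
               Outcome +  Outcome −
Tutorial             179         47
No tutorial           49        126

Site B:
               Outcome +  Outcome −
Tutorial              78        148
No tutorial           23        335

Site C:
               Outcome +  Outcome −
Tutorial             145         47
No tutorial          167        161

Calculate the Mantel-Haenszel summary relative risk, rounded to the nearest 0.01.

2.21

RR_MH = Σ(aᵢ·n₀ᵢ/nᵢ) / Σ(cᵢ·n₁ᵢ/nᵢ), with n₁ᵢ = aᵢ+bᵢ (exposed), n₀ᵢ = cᵢ+dᵢ (unexposed), nᵢ = n₁ᵢ+n₀ᵢ.
Stratum 1 (Site A): n₁ = 226, n₀ = 175, n = 401; a·n₀/n = 179·175/401 = 78.1172; c·n₁/n = 49·226/401 = 27.6160
Stratum 2 (Site B): n₁ = 226, n₀ = 358, n = 584; a·n₀/n = 78·358/584 = 47.8151; c·n₁/n = 23·226/584 = 8.9007
Stratum 3 (Site C): n₁ = 192, n₀ = 328, n = 520; a·n₀/n = 145·328/520 = 91.4615; c·n₁/n = 167·192/520 = 61.6615
RR_MH = (78.1172 + 47.8151 + 91.4615) / (27.6160 + 8.9007 + 61.6615) = 217.3938 / 98.1782 = 2.21428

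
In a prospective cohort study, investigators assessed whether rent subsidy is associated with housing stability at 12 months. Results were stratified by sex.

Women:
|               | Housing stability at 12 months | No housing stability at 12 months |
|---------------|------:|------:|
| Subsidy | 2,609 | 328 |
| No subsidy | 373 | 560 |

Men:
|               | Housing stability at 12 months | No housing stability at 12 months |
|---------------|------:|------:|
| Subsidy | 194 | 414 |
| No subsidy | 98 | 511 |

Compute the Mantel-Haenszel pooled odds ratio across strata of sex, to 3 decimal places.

OR_MH = Σ(aᵢdᵢ/nᵢ) / Σ(bᵢcᵢ/nᵢ), where nᵢ is the stratum total.
Stratum 1 (Women): n = 3870; a·d/n = 2609·560/3870 = 377.5297; b·c/n = 328·373/3870 = 31.6134
Stratum 2 (Men): n = 1217; a·d/n = 194·511/1217 = 81.4577; b·c/n = 414·98/1217 = 33.3377
OR_MH = (377.5297 + 81.4577) / (31.6134 + 33.3377) = 458.9874 / 64.9512 = 7.06666

7.067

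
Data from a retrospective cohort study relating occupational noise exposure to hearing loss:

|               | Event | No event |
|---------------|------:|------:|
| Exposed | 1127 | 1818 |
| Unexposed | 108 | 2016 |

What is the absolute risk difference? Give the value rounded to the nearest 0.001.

0.332

Cells: a = 1127, b = 1818, c = 108, d = 2016.
Risk in exposed = 1127/2945 = 0.382683; risk in unexposed = 108/2124 = 0.050847.
Risk difference = 0.382683 − 0.050847 = 0.331835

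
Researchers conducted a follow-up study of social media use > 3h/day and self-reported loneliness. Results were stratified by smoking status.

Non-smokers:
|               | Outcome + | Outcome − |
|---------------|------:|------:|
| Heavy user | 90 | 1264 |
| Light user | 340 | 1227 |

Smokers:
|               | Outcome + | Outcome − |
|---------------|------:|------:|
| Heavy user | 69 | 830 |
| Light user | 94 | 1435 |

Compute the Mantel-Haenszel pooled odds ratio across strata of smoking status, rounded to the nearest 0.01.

0.44

OR_MH = Σ(aᵢdᵢ/nᵢ) / Σ(bᵢcᵢ/nᵢ), where nᵢ is the stratum total.
Stratum 1 (Non-smokers): n = 2921; a·d/n = 90·1227/2921 = 37.8055; b·c/n = 1264·340/2921 = 147.1277
Stratum 2 (Smokers): n = 2428; a·d/n = 69·1435/2428 = 40.7805; b·c/n = 830·94/2428 = 32.1334
OR_MH = (37.8055 + 40.7805) / (147.1277 + 32.1334) = 78.5860 / 179.2611 = 0.43839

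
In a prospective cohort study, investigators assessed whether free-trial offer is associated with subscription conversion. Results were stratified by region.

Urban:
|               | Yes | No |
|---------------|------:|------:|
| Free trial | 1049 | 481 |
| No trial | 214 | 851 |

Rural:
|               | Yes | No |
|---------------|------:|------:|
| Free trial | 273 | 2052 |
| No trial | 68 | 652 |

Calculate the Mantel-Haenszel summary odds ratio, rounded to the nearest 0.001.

OR_MH = Σ(aᵢdᵢ/nᵢ) / Σ(bᵢcᵢ/nᵢ), where nᵢ is the stratum total.
Stratum 1 (Urban): n = 2595; a·d/n = 1049·851/2595 = 344.0073; b·c/n = 481·214/2595 = 39.6663
Stratum 2 (Rural): n = 3045; a·d/n = 273·652/3045 = 58.4552; b·c/n = 2052·68/3045 = 45.8246
OR_MH = (344.0073 + 58.4552) / (39.6663 + 45.8246) = 402.4625 / 85.4909 = 4.70766

4.708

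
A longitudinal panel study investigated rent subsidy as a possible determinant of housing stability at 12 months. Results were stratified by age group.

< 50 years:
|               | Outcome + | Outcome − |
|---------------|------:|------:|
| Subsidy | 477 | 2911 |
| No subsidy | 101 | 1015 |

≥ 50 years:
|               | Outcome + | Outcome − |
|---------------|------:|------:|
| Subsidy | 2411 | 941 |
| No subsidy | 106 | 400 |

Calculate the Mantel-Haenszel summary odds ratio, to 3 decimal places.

3.923

OR_MH = Σ(aᵢdᵢ/nᵢ) / Σ(bᵢcᵢ/nᵢ), where nᵢ is the stratum total.
Stratum 1 (< 50 years): n = 4504; a·d/n = 477·1015/4504 = 107.4944; b·c/n = 2911·101/4504 = 65.2778
Stratum 2 (≥ 50 years): n = 3858; a·d/n = 2411·400/3858 = 249.9741; b·c/n = 941·106/3858 = 25.8543
OR_MH = (107.4944 + 249.9741) / (65.2778 + 25.8543) = 357.4685 / 91.1321 = 3.92253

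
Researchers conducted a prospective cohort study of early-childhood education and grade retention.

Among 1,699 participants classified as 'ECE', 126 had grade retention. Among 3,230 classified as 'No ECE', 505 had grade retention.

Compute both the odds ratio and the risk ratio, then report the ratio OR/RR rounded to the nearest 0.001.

0.911

From the description: a = 126, b = 1573, c = 505, d = 2725.
OR = (126·2725)/(1573·505) = 343350/794365 = 0.43223
Risk in exposed = 126/1699 = 0.07416; risk in unexposed = 505/3230 = 0.15635; RR = 0.47434
OR/RR = 0.43223 / 0.47434 = 0.91123
The outcome is not rare, so the OR lies further from 1 than the RR.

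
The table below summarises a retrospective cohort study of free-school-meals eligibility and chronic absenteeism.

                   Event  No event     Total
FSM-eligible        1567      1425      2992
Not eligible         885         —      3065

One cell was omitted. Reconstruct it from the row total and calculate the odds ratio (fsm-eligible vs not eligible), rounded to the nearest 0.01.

2.71

The missing cell is in the unexposed row: 3065 − 885 = 2180.
So a = 1567, b = 1425, c = 885, d = 2180.
OR = (a·d)/(b·c) = (1567 × 2180) / (1425 × 885) = 3416060 / 1261125 = 2.70874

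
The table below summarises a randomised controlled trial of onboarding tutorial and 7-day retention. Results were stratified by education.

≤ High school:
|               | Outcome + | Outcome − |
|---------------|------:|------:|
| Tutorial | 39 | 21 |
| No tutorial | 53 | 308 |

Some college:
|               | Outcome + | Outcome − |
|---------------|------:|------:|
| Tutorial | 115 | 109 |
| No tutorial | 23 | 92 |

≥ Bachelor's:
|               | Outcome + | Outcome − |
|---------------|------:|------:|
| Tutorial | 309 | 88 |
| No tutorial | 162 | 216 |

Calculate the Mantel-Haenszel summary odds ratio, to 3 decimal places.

5.130

OR_MH = Σ(aᵢdᵢ/nᵢ) / Σ(bᵢcᵢ/nᵢ), where nᵢ is the stratum total.
Stratum 1 (≤ High school): n = 421; a·d/n = 39·308/421 = 28.5321; b·c/n = 21·53/421 = 2.6437
Stratum 2 (Some college): n = 339; a·d/n = 115·92/339 = 31.2094; b·c/n = 109·23/339 = 7.3953
Stratum 3 (≥ Bachelor's): n = 775; a·d/n = 309·216/775 = 86.1213; b·c/n = 88·162/775 = 18.3948
OR_MH = (28.5321 + 31.2094 + 86.1213) / (2.6437 + 7.3953 + 18.3948) = 145.8628 / 28.4338 = 5.12990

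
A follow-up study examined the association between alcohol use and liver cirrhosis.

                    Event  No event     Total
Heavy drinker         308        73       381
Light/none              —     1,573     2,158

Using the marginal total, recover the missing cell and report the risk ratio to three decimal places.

The missing cell is in the unexposed row: 2158 − 1573 = 585.
So a = 308, b = 73, c = 585, d = 1573.
RR = [a/(a+b)] / [c/(c+d)] = (308/381) / (585/2158) = 0.80840/0.27108 = 2.98209

2.982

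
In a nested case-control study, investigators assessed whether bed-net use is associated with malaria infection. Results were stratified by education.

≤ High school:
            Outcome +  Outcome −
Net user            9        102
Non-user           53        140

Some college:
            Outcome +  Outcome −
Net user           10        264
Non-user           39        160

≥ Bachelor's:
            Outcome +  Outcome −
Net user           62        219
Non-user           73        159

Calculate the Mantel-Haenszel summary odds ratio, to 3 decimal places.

0.378

OR_MH = Σ(aᵢdᵢ/nᵢ) / Σ(bᵢcᵢ/nᵢ), where nᵢ is the stratum total.
Stratum 1 (≤ High school): n = 304; a·d/n = 9·140/304 = 4.1447; b·c/n = 102·53/304 = 17.7829
Stratum 2 (Some college): n = 473; a·d/n = 10·160/473 = 3.3827; b·c/n = 264·39/473 = 21.7674
Stratum 3 (≥ Bachelor's): n = 513; a·d/n = 62·159/513 = 19.2164; b·c/n = 219·73/513 = 31.1637
OR_MH = (4.1447 + 3.3827 + 19.2164) / (17.7829 + 21.7674 + 31.1637) = 26.7438 / 70.7141 = 0.37820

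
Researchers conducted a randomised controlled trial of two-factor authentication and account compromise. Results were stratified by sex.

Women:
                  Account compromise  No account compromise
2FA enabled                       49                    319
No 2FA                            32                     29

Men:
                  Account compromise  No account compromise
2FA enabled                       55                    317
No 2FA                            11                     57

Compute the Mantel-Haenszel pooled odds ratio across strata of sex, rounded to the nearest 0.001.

OR_MH = Σ(aᵢdᵢ/nᵢ) / Σ(bᵢcᵢ/nᵢ), where nᵢ is the stratum total.
Stratum 1 (Women): n = 429; a·d/n = 49·29/429 = 3.3124; b·c/n = 319·32/429 = 23.7949
Stratum 2 (Men): n = 440; a·d/n = 55·57/440 = 7.1250; b·c/n = 317·11/440 = 7.9250
OR_MH = (3.3124 + 7.1250) / (23.7949 + 7.9250) = 10.4374 / 31.7199 = 0.32905

0.329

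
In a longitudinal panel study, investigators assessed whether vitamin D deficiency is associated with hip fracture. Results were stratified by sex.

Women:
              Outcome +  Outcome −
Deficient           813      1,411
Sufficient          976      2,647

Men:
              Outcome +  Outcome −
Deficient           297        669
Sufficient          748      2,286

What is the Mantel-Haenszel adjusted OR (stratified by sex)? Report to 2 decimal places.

1.49

OR_MH = Σ(aᵢdᵢ/nᵢ) / Σ(bᵢcᵢ/nᵢ), where nᵢ is the stratum total.
Stratum 1 (Women): n = 5847; a·d/n = 813·2647/5847 = 368.0539; b·c/n = 1411·976/5847 = 235.5286
Stratum 2 (Men): n = 4000; a·d/n = 297·2286/4000 = 169.7355; b·c/n = 669·748/4000 = 125.1030
OR_MH = (368.0539 + 169.7355) / (235.5286 + 125.1030) = 537.7894 / 360.6316 = 1.49124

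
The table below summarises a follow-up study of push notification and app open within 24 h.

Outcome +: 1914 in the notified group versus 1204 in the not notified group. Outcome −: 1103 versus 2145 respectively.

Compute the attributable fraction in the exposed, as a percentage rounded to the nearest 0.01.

43.33

From the description: a = 1914, b = 1103, c = 1204, d = 2145.
Risk in exposed = 1914/3017 = 0.63441; risk in unexposed = 1204/3349 = 0.35951.
RR = 0.63441/0.35951 = 1.76464
AR% = (RR − 1)/RR × 100 = (1.76464 − 1)/1.76464 × 100 = 43.3311%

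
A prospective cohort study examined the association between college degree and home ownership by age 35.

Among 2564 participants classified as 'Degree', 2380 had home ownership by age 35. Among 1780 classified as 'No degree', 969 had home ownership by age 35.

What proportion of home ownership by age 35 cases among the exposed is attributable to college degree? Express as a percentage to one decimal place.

41.4

From the description: a = 2380, b = 184, c = 969, d = 811.
Risk in exposed = 2380/2564 = 0.92824; risk in unexposed = 969/1780 = 0.54438.
RR = 0.92824/0.54438 = 1.70512
AR% = (RR − 1)/RR × 100 = (1.70512 − 1)/1.70512 × 100 = 41.3531%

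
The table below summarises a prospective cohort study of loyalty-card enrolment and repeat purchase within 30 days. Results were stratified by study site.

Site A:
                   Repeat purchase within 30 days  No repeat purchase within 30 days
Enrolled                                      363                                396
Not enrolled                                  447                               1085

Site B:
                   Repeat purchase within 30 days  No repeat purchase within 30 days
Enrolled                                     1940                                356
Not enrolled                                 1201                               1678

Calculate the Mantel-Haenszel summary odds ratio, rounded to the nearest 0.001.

OR_MH = Σ(aᵢdᵢ/nᵢ) / Σ(bᵢcᵢ/nᵢ), where nᵢ is the stratum total.
Stratum 1 (Site A): n = 2291; a·d/n = 363·1085/2291 = 171.9140; b·c/n = 396·447/2291 = 77.2641
Stratum 2 (Site B): n = 5175; a·d/n = 1940·1678/5175 = 629.0473; b·c/n = 356·1201/5175 = 82.6195
OR_MH = (171.9140 + 629.0473) / (77.2641 + 82.6195) = 800.9614 / 159.8836 = 5.00965

5.010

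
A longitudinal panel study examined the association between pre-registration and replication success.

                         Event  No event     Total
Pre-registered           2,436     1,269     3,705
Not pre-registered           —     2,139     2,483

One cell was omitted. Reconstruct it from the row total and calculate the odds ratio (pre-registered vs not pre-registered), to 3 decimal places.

11.936

The missing cell is in the unexposed row: 2483 − 2139 = 344.
So a = 2436, b = 1269, c = 344, d = 2139.
OR = (a·d)/(b·c) = (2436 × 2139) / (1269 × 344) = 5210604 / 436536 = 11.93625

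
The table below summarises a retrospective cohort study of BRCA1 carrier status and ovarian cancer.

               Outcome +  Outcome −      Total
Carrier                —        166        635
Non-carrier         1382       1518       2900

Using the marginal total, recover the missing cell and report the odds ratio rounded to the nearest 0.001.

3.103

The missing cell is in the exposed row: 635 − 166 = 469.
So a = 469, b = 166, c = 1382, d = 1518.
OR = (a·d)/(b·c) = (469 × 1518) / (166 × 1382) = 711942 / 229412 = 3.10333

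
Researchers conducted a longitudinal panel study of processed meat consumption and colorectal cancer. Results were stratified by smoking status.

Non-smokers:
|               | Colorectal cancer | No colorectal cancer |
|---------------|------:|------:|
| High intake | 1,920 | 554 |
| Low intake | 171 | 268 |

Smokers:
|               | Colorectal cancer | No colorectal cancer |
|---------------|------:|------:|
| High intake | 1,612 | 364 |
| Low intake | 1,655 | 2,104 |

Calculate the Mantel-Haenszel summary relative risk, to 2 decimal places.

1.88

RR_MH = Σ(aᵢ·n₀ᵢ/nᵢ) / Σ(cᵢ·n₁ᵢ/nᵢ), with n₁ᵢ = aᵢ+bᵢ (exposed), n₀ᵢ = cᵢ+dᵢ (unexposed), nᵢ = n₁ᵢ+n₀ᵢ.
Stratum 1 (Non-smokers): n₁ = 2474, n₀ = 439, n = 2913; a·n₀/n = 1920·439/2913 = 289.3512; c·n₁/n = 171·2474/2913 = 145.2297
Stratum 2 (Smokers): n₁ = 1976, n₀ = 3759, n = 5735; a·n₀/n = 1612·3759/5735 = 1056.5838; c·n₁/n = 1655·1976/5735 = 570.2319
RR_MH = (289.3512 + 1056.5838) / (145.2297 + 570.2319) = 1345.9350 / 715.4616 = 1.88121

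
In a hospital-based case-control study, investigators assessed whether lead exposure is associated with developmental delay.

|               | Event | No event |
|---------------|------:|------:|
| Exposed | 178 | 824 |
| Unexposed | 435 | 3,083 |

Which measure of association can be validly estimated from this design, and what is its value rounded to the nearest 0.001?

Cells: a = 178, b = 824, c = 435, d = 3083.
This is a hospital-based case-control study: participants were sampled on outcome status, so risks in the source population cannot be estimated directly — relative risk is not valid here. The odds ratio is the appropriate measure.
OR = (a·d)/(b·c) = (178 × 3083) / (824 × 435) = 548774 / 358440 = 1.53101

1.531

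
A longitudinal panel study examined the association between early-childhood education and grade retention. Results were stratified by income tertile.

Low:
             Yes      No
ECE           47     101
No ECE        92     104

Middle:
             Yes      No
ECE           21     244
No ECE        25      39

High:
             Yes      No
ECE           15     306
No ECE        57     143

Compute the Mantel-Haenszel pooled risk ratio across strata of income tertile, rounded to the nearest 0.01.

RR_MH = Σ(aᵢ·n₀ᵢ/nᵢ) / Σ(cᵢ·n₁ᵢ/nᵢ), with n₁ᵢ = aᵢ+bᵢ (exposed), n₀ᵢ = cᵢ+dᵢ (unexposed), nᵢ = n₁ᵢ+n₀ᵢ.
Stratum 1 (Low): n₁ = 148, n₀ = 196, n = 344; a·n₀/n = 47·196/344 = 26.7791; c·n₁/n = 92·148/344 = 39.5814
Stratum 2 (Middle): n₁ = 265, n₀ = 64, n = 329; a·n₀/n = 21·64/329 = 4.0851; c·n₁/n = 25·265/329 = 20.1368
Stratum 3 (High): n₁ = 321, n₀ = 200, n = 521; a·n₀/n = 15·200/521 = 5.7582; c·n₁/n = 57·321/521 = 35.1190
RR_MH = (26.7791 + 4.0851 + 5.7582) / (39.5814 + 20.1368 + 35.1190) = 36.6223 / 94.8372 = 0.38616

0.39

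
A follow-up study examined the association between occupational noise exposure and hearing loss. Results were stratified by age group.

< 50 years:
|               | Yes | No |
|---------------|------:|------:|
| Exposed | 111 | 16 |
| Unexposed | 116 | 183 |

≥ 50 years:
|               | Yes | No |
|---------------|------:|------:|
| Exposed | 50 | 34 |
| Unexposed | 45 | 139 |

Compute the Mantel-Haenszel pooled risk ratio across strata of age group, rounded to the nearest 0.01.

2.31

RR_MH = Σ(aᵢ·n₀ᵢ/nᵢ) / Σ(cᵢ·n₁ᵢ/nᵢ), with n₁ᵢ = aᵢ+bᵢ (exposed), n₀ᵢ = cᵢ+dᵢ (unexposed), nᵢ = n₁ᵢ+n₀ᵢ.
Stratum 1 (< 50 years): n₁ = 127, n₀ = 299, n = 426; a·n₀/n = 111·299/426 = 77.9085; c·n₁/n = 116·127/426 = 34.5822
Stratum 2 (≥ 50 years): n₁ = 84, n₀ = 184, n = 268; a·n₀/n = 50·184/268 = 34.3284; c·n₁/n = 45·84/268 = 14.1045
RR_MH = (77.9085 + 34.3284) / (34.5822 + 14.1045) = 112.2368 / 48.6866 = 2.30529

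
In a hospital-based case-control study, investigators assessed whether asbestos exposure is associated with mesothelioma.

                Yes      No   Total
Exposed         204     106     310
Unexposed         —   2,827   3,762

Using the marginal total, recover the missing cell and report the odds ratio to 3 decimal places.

5.819

The missing cell is in the unexposed row: 3762 − 2827 = 935.
So a = 204, b = 106, c = 935, d = 2827.
OR = (a·d)/(b·c) = (204 × 2827) / (106 × 935) = 576708 / 99110 = 5.81887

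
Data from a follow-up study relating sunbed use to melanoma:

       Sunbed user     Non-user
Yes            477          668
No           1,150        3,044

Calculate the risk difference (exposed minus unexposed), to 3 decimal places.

Reading the table with exposure as columns: a = 477 (Sunbed user, case), b = 1150 (Sunbed user, non-case), c = 668 (Non-user, case), d = 3044.
Risk in exposed = 477/1627 = 0.293178; risk in unexposed = 668/3712 = 0.179957.
Risk difference = 0.293178 − 0.179957 = 0.113221

0.113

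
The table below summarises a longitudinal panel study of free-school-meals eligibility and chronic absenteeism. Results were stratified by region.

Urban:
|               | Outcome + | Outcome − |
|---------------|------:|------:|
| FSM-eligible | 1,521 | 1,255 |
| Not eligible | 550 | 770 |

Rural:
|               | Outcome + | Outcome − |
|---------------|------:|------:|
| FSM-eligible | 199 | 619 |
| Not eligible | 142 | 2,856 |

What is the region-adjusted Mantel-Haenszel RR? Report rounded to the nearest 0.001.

1.603

RR_MH = Σ(aᵢ·n₀ᵢ/nᵢ) / Σ(cᵢ·n₁ᵢ/nᵢ), with n₁ᵢ = aᵢ+bᵢ (exposed), n₀ᵢ = cᵢ+dᵢ (unexposed), nᵢ = n₁ᵢ+n₀ᵢ.
Stratum 1 (Urban): n₁ = 2776, n₀ = 1320, n = 4096; a·n₀/n = 1521·1320/4096 = 490.1660; c·n₁/n = 550·2776/4096 = 372.7539
Stratum 2 (Rural): n₁ = 818, n₀ = 2998, n = 3816; a·n₀/n = 199·2998/3816 = 156.3422; c·n₁/n = 142·818/3816 = 30.4392
RR_MH = (490.1660 + 156.3422) / (372.7539 + 30.4392) = 646.5083 / 403.1931 = 1.60347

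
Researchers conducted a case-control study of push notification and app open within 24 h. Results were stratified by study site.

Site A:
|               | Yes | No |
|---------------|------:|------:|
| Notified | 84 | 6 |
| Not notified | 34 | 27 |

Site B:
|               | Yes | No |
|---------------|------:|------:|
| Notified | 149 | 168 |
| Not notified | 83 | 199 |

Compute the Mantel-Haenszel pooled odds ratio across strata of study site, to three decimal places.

2.620

OR_MH = Σ(aᵢdᵢ/nᵢ) / Σ(bᵢcᵢ/nᵢ), where nᵢ is the stratum total.
Stratum 1 (Site A): n = 151; a·d/n = 84·27/151 = 15.0199; b·c/n = 6·34/151 = 1.3510
Stratum 2 (Site B): n = 599; a·d/n = 149·199/599 = 49.5008; b·c/n = 168·83/599 = 23.2788
OR_MH = (15.0199 + 49.5008) / (1.3510 + 23.2788) = 64.5207 / 24.6298 = 2.61962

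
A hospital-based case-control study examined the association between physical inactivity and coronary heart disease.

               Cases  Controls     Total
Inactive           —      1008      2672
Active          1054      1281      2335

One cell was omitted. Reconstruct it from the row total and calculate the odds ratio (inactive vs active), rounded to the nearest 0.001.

The missing cell is in the exposed row: 2672 − 1008 = 1664.
So a = 1664, b = 1008, c = 1054, d = 1281.
OR = (a·d)/(b·c) = (1664 × 1281) / (1008 × 1054) = 2131584 / 1062432 = 2.00633

2.006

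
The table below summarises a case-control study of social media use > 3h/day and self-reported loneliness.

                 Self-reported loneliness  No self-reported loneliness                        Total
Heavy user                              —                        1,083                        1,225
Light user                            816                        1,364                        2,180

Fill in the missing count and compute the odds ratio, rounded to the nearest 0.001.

The missing cell is in the exposed row: 1225 − 1083 = 142.
So a = 142, b = 1083, c = 816, d = 1364.
OR = (a·d)/(b·c) = (142 × 1364) / (1083 × 816) = 193688 / 883728 = 0.21917

0.219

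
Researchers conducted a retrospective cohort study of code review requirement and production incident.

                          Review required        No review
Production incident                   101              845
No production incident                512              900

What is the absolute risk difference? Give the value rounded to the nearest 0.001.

-0.319

Reading the table with exposure as columns: a = 101 (Review required, case), b = 512 (Review required, non-case), c = 845 (No review, case), d = 900.
Risk in exposed = 101/613 = 0.164763; risk in unexposed = 845/1745 = 0.484241.
Risk difference = 0.164763 − 0.484241 = -0.319477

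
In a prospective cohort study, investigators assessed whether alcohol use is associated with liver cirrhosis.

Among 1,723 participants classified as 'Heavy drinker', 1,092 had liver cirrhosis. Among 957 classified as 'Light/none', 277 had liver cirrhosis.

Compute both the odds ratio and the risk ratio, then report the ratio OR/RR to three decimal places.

From the description: a = 1092, b = 631, c = 277, d = 680.
OR = (1092·680)/(631·277) = 742560/174787 = 4.24837
Risk in exposed = 1092/1723 = 0.63378; risk in unexposed = 277/957 = 0.28945; RR = 2.18962
OR/RR = 4.24837 / 2.18962 = 1.94023
The outcome is not rare, so the OR lies further from 1 than the RR.

1.940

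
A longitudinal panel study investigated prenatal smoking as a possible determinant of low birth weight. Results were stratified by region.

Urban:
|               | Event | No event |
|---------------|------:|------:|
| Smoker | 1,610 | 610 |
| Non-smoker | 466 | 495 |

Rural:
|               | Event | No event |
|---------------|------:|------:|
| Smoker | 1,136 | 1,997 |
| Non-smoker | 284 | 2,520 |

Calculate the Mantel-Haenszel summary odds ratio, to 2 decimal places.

3.96

OR_MH = Σ(aᵢdᵢ/nᵢ) / Σ(bᵢcᵢ/nᵢ), where nᵢ is the stratum total.
Stratum 1 (Urban): n = 3181; a·d/n = 1610·495/3181 = 250.5344; b·c/n = 610·466/3181 = 89.3618
Stratum 2 (Rural): n = 5937; a·d/n = 1136·2520/5937 = 482.1829; b·c/n = 1997·284/5937 = 95.5277
OR_MH = (250.5344 + 482.1829) / (89.3618 + 95.5277) = 732.7173 / 184.8895 = 3.96300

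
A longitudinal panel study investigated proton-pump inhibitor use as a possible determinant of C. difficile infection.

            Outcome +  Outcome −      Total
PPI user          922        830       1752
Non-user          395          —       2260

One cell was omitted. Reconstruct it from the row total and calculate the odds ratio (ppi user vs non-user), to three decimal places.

The missing cell is in the unexposed row: 2260 − 395 = 1865.
So a = 922, b = 830, c = 395, d = 1865.
OR = (a·d)/(b·c) = (922 × 1865) / (830 × 395) = 1719530 / 327850 = 5.24487

5.245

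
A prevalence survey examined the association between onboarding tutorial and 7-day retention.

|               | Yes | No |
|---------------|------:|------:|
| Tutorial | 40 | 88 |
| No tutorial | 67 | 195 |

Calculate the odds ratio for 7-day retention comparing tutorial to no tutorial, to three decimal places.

1.323

Cells: a = 40, b = 88, c = 67, d = 195.
OR = (a·d)/(b·c) = (40 × 195) / (88 × 67) = 7800 / 5896 = 1.32293
The odds of 7-day retention are about 1.32 times as high in the tutorial group.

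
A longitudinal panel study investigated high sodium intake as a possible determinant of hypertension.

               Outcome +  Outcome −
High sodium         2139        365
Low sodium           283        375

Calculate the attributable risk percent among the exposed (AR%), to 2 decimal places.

Cells: a = 2139, b = 365, c = 283, d = 375.
Risk in exposed = 2139/2504 = 0.85423; risk in unexposed = 283/658 = 0.43009.
RR = 0.85423/0.43009 = 1.98617
AR% = (RR − 1)/RR × 100 = (1.98617 − 1)/1.98617 × 100 = 49.6518%

49.65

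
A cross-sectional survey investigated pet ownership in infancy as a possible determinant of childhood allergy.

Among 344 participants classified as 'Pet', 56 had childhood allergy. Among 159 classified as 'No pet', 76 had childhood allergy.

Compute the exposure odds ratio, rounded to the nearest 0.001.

0.212

From the description: a = 56, b = 288, c = 76, d = 83.
OR = (a·d)/(b·c) = (56 × 83) / (288 × 76) = 4648 / 21888 = 0.21235
Exposure is associated with lower odds of childhood allergy (OR = 0.21 < 1).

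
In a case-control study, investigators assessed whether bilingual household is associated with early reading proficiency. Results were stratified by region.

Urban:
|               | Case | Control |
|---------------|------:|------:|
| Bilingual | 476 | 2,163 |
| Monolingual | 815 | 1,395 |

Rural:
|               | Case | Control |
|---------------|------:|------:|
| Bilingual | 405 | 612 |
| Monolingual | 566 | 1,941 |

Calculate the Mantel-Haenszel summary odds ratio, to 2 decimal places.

OR_MH = Σ(aᵢdᵢ/nᵢ) / Σ(bᵢcᵢ/nᵢ), where nᵢ is the stratum total.
Stratum 1 (Urban): n = 4849; a·d/n = 476·1395/4849 = 136.9396; b·c/n = 2163·815/4849 = 363.5482
Stratum 2 (Rural): n = 3524; a·d/n = 405·1941/3524 = 223.0718; b·c/n = 612·566/3524 = 98.2951
OR_MH = (136.9396 + 223.0718) / (363.5482 + 98.2951) = 360.0114 / 461.8433 = 0.77951

0.78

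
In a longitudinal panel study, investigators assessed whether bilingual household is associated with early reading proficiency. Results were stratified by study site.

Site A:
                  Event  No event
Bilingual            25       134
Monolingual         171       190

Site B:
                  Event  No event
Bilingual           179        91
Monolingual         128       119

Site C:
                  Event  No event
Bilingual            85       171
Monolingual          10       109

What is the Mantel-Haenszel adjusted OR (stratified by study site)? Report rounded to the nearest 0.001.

1.055

OR_MH = Σ(aᵢdᵢ/nᵢ) / Σ(bᵢcᵢ/nᵢ), where nᵢ is the stratum total.
Stratum 1 (Site A): n = 520; a·d/n = 25·190/520 = 9.1346; b·c/n = 134·171/520 = 44.0654
Stratum 2 (Site B): n = 517; a·d/n = 179·119/517 = 41.2012; b·c/n = 91·128/517 = 22.5300
Stratum 3 (Site C): n = 375; a·d/n = 85·109/375 = 24.7067; b·c/n = 171·10/375 = 4.5600
OR_MH = (9.1346 + 41.2012 + 24.7067) / (44.0654 + 22.5300 + 4.5600) = 75.0424 / 71.1554 = 1.05463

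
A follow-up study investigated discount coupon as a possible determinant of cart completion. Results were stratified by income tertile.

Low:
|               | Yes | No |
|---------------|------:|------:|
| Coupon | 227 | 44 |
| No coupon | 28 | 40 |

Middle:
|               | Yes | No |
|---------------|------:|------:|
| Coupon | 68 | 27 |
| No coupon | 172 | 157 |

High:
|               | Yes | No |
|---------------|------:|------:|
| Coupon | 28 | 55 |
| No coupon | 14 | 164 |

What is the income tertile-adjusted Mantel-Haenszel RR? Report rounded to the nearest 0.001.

RR_MH = Σ(aᵢ·n₀ᵢ/nᵢ) / Σ(cᵢ·n₁ᵢ/nᵢ), with n₁ᵢ = aᵢ+bᵢ (exposed), n₀ᵢ = cᵢ+dᵢ (unexposed), nᵢ = n₁ᵢ+n₀ᵢ.
Stratum 1 (Low): n₁ = 271, n₀ = 68, n = 339; a·n₀/n = 227·68/339 = 45.5339; c·n₁/n = 28·271/339 = 22.3835
Stratum 2 (Middle): n₁ = 95, n₀ = 329, n = 424; a·n₀/n = 68·329/424 = 52.7642; c·n₁/n = 172·95/424 = 38.5377
Stratum 3 (High): n₁ = 83, n₀ = 178, n = 261; a·n₀/n = 28·178/261 = 19.0958; c·n₁/n = 14·83/261 = 4.4521
RR_MH = (45.5339 + 52.7642 + 19.0958) / (22.3835 + 38.5377 + 4.4521) = 117.3939 / 65.3733 = 1.79575

1.796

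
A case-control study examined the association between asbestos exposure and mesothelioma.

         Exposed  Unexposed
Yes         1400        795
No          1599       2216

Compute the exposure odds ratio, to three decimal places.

Reading the table with exposure as columns: a = 1400 (Exposed, case), b = 1599 (Exposed, non-case), c = 795 (Unexposed, case), d = 2216.
OR = (a·d)/(b·c) = (1400 × 2216) / (1599 × 795) = 3102400 / 1271205 = 2.44052
The odds of mesothelioma are about 2.44 times as high in the exposed group.

2.441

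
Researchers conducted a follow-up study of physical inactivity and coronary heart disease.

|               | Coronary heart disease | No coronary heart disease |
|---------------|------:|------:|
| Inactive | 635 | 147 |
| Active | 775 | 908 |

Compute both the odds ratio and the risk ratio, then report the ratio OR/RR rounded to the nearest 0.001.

Cells: a = 635, b = 147, c = 775, d = 908.
OR = (635·908)/(147·775) = 576580/113925 = 5.06105
Risk in exposed = 635/782 = 0.81202; risk in unexposed = 775/1683 = 0.46049; RR = 1.76339
OR/RR = 5.06105 / 1.76339 = 2.87006
The outcome is not rare, so the OR lies further from 1 than the RR.

2.870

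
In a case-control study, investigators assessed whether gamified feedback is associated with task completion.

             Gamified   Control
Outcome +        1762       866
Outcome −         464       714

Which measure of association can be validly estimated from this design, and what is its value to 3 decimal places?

Reading the table with exposure as columns: a = 1762 (Gamified, case), b = 464 (Gamified, non-case), c = 866 (Control, case), d = 714.
This is a case-control study: participants were sampled on outcome status, so risks in the source population cannot be estimated directly — relative risk is not valid here. The odds ratio is the appropriate measure.
OR = (a·d)/(b·c) = (1762 × 714) / (464 × 866) = 1258068 / 401824 = 3.13089

3.131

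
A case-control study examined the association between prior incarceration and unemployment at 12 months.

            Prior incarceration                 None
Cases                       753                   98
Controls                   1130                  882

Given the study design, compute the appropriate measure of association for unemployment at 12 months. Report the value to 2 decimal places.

6.00

Reading the table with exposure as columns: a = 753 (Prior incarceration, case), b = 1130 (Prior incarceration, non-case), c = 98 (None, case), d = 882.
This is a case-control study: participants were sampled on outcome status, so risks in the source population cannot be estimated directly — relative risk is not valid here. The odds ratio is the appropriate measure.
OR = (a·d)/(b·c) = (753 × 882) / (1130 × 98) = 664146 / 110740 = 5.99735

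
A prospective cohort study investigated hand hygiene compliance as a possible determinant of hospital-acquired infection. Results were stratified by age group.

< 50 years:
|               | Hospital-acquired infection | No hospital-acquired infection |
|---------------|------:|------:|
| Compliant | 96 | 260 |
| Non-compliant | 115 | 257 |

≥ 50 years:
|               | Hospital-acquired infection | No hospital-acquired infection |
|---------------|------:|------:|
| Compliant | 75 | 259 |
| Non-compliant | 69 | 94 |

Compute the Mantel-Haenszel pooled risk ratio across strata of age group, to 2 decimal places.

0.72

RR_MH = Σ(aᵢ·n₀ᵢ/nᵢ) / Σ(cᵢ·n₁ᵢ/nᵢ), with n₁ᵢ = aᵢ+bᵢ (exposed), n₀ᵢ = cᵢ+dᵢ (unexposed), nᵢ = n₁ᵢ+n₀ᵢ.
Stratum 1 (< 50 years): n₁ = 356, n₀ = 372, n = 728; a·n₀/n = 96·372/728 = 49.0549; c·n₁/n = 115·356/728 = 56.2363
Stratum 2 (≥ 50 years): n₁ = 334, n₀ = 163, n = 497; a·n₀/n = 75·163/497 = 24.5976; c·n₁/n = 69·334/497 = 46.3702
RR_MH = (49.0549 + 24.5976) / (56.2363 + 46.3702) = 73.6525 / 102.6065 = 0.71782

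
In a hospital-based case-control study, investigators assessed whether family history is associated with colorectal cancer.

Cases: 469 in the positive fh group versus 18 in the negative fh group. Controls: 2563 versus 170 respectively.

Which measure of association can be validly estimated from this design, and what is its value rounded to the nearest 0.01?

From the description: a = 469, b = 2563, c = 18, d = 170.
This is a hospital-based case-control study: participants were sampled on outcome status, so risks in the source population cannot be estimated directly — relative risk is not valid here. The odds ratio is the appropriate measure.
OR = (a·d)/(b·c) = (469 × 170) / (2563 × 18) = 79730 / 46134 = 1.72823

1.73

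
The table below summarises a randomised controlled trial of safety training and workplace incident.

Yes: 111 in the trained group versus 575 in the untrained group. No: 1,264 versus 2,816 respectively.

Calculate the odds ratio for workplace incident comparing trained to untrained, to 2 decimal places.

0.43

From the description: a = 111, b = 1264, c = 575, d = 2816.
OR = (a·d)/(b·c) = (111 × 2816) / (1264 × 575) = 312576 / 726800 = 0.43007
Exposure is associated with lower odds of workplace incident (OR = 0.43 < 1).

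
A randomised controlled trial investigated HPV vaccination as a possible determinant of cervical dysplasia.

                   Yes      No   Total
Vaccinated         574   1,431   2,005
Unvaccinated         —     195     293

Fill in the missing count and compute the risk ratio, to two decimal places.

The missing cell is in the unexposed row: 293 − 195 = 98.
So a = 574, b = 1431, c = 98, d = 195.
RR = [a/(a+b)] / [c/(c+d)] = (574/2005) / (98/293) = 0.28628/0.33447 = 0.85593

0.86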